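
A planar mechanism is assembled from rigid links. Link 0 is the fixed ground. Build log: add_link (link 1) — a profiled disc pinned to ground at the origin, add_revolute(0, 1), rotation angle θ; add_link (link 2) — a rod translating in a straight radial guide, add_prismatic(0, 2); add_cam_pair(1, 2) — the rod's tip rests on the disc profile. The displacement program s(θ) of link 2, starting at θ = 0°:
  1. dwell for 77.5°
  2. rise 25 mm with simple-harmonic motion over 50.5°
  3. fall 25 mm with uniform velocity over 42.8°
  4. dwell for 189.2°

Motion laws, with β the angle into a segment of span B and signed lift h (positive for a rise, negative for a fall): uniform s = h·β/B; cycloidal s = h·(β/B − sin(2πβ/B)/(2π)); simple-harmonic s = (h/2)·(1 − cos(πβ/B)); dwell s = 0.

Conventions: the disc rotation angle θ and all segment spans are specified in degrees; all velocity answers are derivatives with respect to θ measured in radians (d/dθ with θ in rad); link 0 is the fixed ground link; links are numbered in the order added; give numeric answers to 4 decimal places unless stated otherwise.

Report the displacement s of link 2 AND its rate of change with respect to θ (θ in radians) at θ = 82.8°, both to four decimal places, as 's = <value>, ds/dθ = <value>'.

seg 1 [0°–77.5°] dwell: s stays 0.0000
seg 2 [77.5°–128°] simple-harmonic, h=25: θ=82.8° here. β=5.3, B=50.5. 25/2·(1 − cos(π·0.1050)) = 0.6733 → s = 0.6733
velocity in seg [77.5°–128°] (simple-harmonic), θ in radians: β = 5.3° = 0.0925 rad, B = 50.5° = 0.8814 rad; ds/dθ = (πh/(2B)) sin(πβ/B) = (π·25/(2·0.8814)) sin(π·0.1050) = 14.425408 mm/rad

s = 0.6733, ds/dθ = 14.4254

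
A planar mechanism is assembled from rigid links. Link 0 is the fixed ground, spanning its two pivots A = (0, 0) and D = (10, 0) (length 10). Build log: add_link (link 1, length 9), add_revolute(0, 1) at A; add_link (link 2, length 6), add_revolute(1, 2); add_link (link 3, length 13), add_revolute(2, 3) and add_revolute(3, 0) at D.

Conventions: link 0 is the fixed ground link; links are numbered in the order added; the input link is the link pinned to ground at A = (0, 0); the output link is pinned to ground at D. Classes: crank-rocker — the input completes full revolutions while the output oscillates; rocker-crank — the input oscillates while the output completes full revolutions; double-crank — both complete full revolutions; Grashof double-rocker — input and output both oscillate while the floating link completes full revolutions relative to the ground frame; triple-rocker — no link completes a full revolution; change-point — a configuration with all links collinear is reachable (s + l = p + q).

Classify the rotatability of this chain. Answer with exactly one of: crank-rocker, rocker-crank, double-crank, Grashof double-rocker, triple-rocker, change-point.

lengths: ground=10, input=9, coupler=6, output=13
sorted: s=6 (shortest), l=13 (longest), p+q=19
s + l = 19 vs p + q = 19
s + l = p + q → change-point (collinear configuration reachable)

change-point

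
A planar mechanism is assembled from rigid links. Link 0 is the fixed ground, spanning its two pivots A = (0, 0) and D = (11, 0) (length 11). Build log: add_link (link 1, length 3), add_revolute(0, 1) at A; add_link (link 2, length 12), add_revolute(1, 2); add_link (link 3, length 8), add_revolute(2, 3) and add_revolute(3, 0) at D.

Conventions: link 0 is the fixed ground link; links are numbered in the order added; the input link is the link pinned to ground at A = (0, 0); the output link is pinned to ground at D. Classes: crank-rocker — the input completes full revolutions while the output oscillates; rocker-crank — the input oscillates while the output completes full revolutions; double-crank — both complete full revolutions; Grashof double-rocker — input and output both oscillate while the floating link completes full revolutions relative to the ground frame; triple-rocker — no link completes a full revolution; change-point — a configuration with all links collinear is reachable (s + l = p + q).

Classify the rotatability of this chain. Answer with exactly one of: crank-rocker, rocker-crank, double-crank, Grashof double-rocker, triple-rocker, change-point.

lengths: ground=11, input=3, coupler=12, output=8
sorted: s=3 (shortest), l=12 (longest), p+q=19
s + l = 15 vs p + q = 19
s + l < p + q (Grashof) with shortest = input link → crank-rocker

crank-rocker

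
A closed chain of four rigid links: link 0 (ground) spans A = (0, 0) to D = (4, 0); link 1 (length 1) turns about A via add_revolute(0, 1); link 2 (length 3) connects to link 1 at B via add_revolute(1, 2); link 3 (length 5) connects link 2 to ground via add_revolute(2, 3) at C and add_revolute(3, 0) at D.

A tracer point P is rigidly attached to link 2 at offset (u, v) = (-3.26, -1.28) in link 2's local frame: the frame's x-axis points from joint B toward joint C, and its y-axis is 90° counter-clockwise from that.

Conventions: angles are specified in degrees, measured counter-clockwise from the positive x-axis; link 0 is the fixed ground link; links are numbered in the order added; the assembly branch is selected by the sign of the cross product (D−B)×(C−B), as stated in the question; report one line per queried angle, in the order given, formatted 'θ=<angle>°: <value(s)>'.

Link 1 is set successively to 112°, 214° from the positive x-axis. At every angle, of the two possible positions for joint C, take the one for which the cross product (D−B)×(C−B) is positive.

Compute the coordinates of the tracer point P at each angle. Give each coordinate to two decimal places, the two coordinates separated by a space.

A=(0,0), D=(4.00,0)
θ=112°: B = A + 1.00·(cos112°, sin112°) = (-0.3746, 0.9272)
θ=112°: |BD| = 4.4718
θ=112°: circle(B,3.00) ∩ circle(D,5.00): a=0.4469, h=2.9665
θ=112°:   candidates: C₊=(0.6777,3.7366) cross=13.266; C₋=(-0.5525,-2.0675) cross=-13.266
θ=112°:   branch + wants cross > 0 → take C=(0.6777,3.7366) (cross=13.266)
θ=112°: ex = (C−B)/|BC| = (0.3508,0.9365); ey = (-0.9365,0.3508)
θ=112°: P = B + -3.26·ex + -1.28·ey = (-0.3194,-2.5747)
θ=214°: B = A + 1.00·(cos214°, sin214°) = (-0.8290, -0.5592)
θ=214°: |BD| = 4.8613
θ=214°: circle(B,3.00) ∩ circle(D,5.00): a=0.7850, h=2.8955
θ=214°:   candidates: C₊=(-0.3823,2.4074) cross=14.076; C₋=(0.2838,-3.3451) cross=-14.076
θ=214°:   branch + wants cross > 0 → take C=(-0.3823,2.4074) (cross=14.076)
θ=214°: ex = (C−B)/|BC| = (0.1489,0.9889); ey = (-0.9889,0.1489)
θ=214°: P = B + -3.26·ex + -1.28·ey = (-0.0488,-3.9735)

θ=112°: -0.32 -2.57
θ=214°: -0.05 -3.97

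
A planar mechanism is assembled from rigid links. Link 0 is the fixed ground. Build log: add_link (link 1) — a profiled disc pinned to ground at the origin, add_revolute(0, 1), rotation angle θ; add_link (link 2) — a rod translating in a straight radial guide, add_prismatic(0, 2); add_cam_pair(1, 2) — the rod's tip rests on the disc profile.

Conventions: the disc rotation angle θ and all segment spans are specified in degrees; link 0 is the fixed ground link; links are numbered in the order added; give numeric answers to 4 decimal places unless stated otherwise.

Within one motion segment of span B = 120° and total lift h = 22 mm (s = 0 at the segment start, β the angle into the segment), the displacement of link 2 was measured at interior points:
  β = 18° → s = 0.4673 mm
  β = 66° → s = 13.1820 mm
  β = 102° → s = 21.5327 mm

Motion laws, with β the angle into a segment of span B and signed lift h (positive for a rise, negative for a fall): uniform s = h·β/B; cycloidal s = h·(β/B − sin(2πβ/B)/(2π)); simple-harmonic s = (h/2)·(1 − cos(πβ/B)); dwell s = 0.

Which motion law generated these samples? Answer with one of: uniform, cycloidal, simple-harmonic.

candidates at β/B = r: uniform s = h·r (linear in β); cycloidal s = h·(r − sin(2πr)/(2π)); simple-harmonic s = (h/2)(1 − cos(πr))
β=18°: printed 0.4673 | uniform 3.3000, cycloidal 0.4673, simple-harmonic 1.1989
β=66°: printed 13.1820 | uniform 12.1000, cycloidal 13.1820, simple-harmonic 12.7208
β=102°: printed 21.5327 | uniform 18.7000, cycloidal 21.5327, simple-harmonic 20.8011
only one law matches every sample → cycloidal

cycloidal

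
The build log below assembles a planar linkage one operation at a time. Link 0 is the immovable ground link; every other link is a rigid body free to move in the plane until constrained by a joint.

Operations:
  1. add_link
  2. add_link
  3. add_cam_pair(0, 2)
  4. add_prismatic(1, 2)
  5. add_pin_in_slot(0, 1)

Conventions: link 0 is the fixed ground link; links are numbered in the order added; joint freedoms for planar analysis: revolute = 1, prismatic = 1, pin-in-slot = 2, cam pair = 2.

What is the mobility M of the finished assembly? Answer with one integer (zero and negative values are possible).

ground; <1,0,0>
#1 <2,0,0>
#2 <3,0,0>
C:0↔2 J2 <3,0,1>
P:1↔2 J1 <3,1,1>
PS:0↔1 J2 <3,1,2>
3×2 − 2×1 − 1×2 = 2

M = 2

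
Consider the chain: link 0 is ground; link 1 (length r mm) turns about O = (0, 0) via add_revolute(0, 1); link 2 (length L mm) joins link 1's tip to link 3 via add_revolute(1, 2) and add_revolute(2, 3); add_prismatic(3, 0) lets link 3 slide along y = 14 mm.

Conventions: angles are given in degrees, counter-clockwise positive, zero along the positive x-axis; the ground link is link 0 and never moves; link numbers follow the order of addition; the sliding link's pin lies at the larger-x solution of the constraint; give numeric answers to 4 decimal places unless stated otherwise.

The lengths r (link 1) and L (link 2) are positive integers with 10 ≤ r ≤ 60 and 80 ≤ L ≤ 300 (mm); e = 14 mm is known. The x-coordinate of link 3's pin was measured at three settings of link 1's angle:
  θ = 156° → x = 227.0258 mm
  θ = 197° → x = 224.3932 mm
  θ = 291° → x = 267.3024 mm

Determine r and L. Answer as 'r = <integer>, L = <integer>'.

constraint per measurement: (x − r cos θ)² + (r sin θ − e)² = L²
subtracting the θ₁ and θ₂ equations cancels the r² and L² terms:
r = (x₁² − x₂²) / (2[(x₁cos θ₁ + e sin θ₁) − (x₂cos θ₂ + e sin θ₂)]) = 34.9996 → r = 35
L² = (x₁ − r cos θ₁)² + (r sin θ₁ − e)² = 67080.9991 → L = 259.0000 → L = 259
check at θ₃=291°: x = 267.3024 (printed 267.3024) ✓

r = 35, L = 259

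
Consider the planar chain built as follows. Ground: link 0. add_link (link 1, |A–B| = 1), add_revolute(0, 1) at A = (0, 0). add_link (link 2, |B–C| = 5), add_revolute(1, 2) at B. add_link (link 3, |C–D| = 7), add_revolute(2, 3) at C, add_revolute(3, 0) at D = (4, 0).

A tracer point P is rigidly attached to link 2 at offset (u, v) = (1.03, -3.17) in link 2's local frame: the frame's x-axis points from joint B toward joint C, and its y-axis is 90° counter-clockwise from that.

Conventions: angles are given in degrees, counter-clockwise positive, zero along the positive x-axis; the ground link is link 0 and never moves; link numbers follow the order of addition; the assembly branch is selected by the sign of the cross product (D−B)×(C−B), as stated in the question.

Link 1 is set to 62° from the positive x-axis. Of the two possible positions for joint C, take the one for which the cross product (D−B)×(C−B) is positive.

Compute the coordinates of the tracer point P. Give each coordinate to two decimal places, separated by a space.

A=(0,0), D=(4.00,0)
B = A + 1.00·(cos62°, sin62°) = (0.4695, 0.8829)
|BD| = 3.6393
circle(B,5.00) ∩ circle(D,7.00): a=-1.4777, h=4.7766
  candidates: C₊=(0.1948,5.8754) cross=17.383; C₋=(-2.1230,-3.3925) cross=-17.383
  branch + wants cross > 0 → take C=(0.1948,5.8754) (cross=17.383)
ex = (C−B)/|BC| = (-0.0549,0.9985); ey = (-0.9985,-0.0549)
P = B + 1.03·ex + -3.17·ey = (3.5781,2.0855)

3.58 2.09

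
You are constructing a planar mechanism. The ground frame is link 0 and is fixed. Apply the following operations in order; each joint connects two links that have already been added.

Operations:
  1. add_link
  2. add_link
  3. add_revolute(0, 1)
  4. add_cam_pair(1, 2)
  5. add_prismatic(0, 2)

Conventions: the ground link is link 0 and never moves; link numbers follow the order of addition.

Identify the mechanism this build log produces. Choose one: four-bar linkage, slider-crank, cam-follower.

links: 3 (incl. ground); joints: 1 revolute, 1 prismatic, 1 higher (cam) pair, forming one closed loop
3 links, revolute + prismatic + higher pair in one loop → cam-follower

cam-follower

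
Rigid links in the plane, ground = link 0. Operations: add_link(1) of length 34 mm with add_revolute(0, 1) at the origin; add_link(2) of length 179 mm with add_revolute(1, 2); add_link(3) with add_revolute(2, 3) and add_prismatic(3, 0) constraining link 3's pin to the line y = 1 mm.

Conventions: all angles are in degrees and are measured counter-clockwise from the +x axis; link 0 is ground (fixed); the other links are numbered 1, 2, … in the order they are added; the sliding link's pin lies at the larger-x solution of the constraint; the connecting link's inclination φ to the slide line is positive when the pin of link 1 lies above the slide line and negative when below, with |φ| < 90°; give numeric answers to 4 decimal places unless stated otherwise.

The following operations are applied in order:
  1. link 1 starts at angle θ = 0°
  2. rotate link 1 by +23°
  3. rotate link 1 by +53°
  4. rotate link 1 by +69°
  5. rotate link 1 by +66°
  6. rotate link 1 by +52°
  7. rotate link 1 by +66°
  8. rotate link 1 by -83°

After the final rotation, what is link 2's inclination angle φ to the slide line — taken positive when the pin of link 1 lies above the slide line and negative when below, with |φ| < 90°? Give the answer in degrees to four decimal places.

geometry: r = 34 mm, L = 179 mm, e = 1 mm; θ starts at 0°
rotate link 1 by +23°: θ ← 0° +23° = 23°
rotate link 1 by +53°: θ ← 23° +53° = 76°
rotate link 1 by +69°: θ ← 76° +69° = 145°
rotate link 1 by +66°: θ ← 145° +66° = 211°
rotate link 1 by +52°: θ ← 211° +52° = 263°
rotate link 1 by +66°: θ ← 263° +66° = 329°
rotate link 1 by -83°: θ ← 329° -83° = 246°
h = r sin θ − e = -31.060546 − 1 = -32.060546
sin φ = h / L = -32.060546 / 179 = -0.17910919
φ = arcsin(-0.17910919) = -10.317877°

-10.3179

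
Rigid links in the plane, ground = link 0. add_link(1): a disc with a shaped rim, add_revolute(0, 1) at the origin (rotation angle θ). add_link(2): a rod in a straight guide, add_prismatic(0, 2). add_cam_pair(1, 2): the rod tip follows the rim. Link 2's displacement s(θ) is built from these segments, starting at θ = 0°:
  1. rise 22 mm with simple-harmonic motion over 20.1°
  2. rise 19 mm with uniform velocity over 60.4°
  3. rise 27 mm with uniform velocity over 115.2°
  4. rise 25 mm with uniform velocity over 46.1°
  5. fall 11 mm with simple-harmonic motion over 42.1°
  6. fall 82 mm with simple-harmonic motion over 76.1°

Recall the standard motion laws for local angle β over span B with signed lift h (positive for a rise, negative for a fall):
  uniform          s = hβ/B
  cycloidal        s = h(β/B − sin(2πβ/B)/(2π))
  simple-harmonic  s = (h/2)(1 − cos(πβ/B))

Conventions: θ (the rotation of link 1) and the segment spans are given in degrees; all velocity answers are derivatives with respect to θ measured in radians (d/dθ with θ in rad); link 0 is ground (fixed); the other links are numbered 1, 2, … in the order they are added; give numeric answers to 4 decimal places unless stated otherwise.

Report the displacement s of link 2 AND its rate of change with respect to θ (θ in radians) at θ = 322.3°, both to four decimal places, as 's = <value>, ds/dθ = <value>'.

segment 1 (0° to 20.1°, simple-harmonic, h = 22) is passed completely: s = 0.0000 + (22) = 22.0000
segment 2 (20.1° to 80.5°, uniform, h = 19) is passed completely: s = 22.0000 + (19) = 41.0000
segment 3 (80.5° to 195.7°, uniform, h = 27) is passed completely: s = 41.0000 + (27) = 68.0000
segment 4 (195.7° to 241.8°, uniform, h = 25) is passed completely: s = 68.0000 + (25) = 93.0000
segment 5 (241.8° to 283.9°, simple-harmonic, h = -11) is passed completely: s = 93.0000 + (-11) = 82.0000
θ = 322.3° falls in segment 6 (283.9° to 360°, simple-harmonic, h = -82): β = 322.3 − 283.9 = 38.4°, B = 76.1°; Δs = -82/2·(1 − cos(π·0.5046)) = -41.5924; s = 82.0000 − 41.5924 = 40.4076
velocity in seg [283.9°–360°] (simple-harmonic), θ in radians: β = 38.4° = 0.6702 rad, B = 76.1° = 1.3282 rad; ds/dθ = (πh/(2B)) sin(πβ/B) = (π·(-82)/(2·1.3282)) sin(π·0.5046) = -96.967538 mm/rad

s = 40.4076, ds/dθ = -96.9675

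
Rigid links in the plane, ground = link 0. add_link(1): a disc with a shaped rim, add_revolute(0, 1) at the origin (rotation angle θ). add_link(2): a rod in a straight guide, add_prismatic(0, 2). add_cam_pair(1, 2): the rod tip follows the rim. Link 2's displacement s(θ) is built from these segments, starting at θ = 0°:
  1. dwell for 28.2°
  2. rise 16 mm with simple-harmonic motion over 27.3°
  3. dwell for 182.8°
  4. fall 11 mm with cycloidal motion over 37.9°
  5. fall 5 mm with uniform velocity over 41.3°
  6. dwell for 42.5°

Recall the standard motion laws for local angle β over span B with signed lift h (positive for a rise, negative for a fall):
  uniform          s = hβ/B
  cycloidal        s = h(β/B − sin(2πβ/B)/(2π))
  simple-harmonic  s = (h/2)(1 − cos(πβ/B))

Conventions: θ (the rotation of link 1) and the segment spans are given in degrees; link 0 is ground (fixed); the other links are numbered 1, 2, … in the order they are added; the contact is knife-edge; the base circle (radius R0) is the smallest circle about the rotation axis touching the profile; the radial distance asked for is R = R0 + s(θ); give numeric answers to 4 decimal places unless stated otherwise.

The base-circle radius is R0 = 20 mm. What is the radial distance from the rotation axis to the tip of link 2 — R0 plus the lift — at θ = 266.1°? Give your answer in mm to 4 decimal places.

segment 1 (0° to 28.2°, dwell): s unchanged at 0.0000
segment 2 (28.2° to 55.5°, simple-harmonic, h = 16) is passed completely: s = 0.0000 + (16) = 16.0000
segment 3 (55.5° to 238.3°, dwell): s unchanged at 16.0000
θ = 266.1° falls in segment 4 (238.3° to 276.2°, cycloidal, h = -11): β = 266.1 − 238.3 = 27.8°, B = 37.9°; Δs = -11·(0.7335 − sin(2π·0.7335)/(2π)) = -9.8099; s = 16.0000 − 9.8099 = 6.1901
R = R0 + s = 20 + 6.1901 = 26.1901

26.1901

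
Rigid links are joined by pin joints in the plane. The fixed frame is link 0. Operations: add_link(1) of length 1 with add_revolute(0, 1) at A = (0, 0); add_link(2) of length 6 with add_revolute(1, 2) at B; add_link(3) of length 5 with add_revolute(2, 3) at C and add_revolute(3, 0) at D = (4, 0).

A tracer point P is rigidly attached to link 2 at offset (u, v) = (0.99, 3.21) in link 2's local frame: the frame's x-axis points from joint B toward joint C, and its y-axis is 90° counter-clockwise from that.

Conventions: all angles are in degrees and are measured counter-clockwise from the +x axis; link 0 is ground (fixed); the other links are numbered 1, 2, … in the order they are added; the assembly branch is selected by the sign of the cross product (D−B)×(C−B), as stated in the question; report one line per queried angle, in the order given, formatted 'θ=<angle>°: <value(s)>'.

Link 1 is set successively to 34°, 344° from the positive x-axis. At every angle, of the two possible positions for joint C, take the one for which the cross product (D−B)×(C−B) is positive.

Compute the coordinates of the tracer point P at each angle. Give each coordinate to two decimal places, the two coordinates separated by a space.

A=(0,0), D=(4.00,0)
θ=34°: B = A + 1.00·(cos34°, sin34°) = (0.8290, 0.5592)
θ=34°: |BD| = 3.2199
θ=34°: circle(B,6.00) ∩ circle(D,5.00): a=3.3181, h=4.9990
θ=34°:   candidates: C₊=(4.9649,4.9060) cross=16.096; C₋=(3.2285,-4.9401) cross=-16.096
θ=34°:   branch + wants cross > 0 → take C=(4.9649,4.9060) (cross=16.096)
θ=34°: ex = (C−B)/|BC| = (0.6893,0.7245); ey = (-0.7245,0.6893)
θ=34°: P = B + 0.99·ex + 3.21·ey = (-0.8141,3.4891)
θ=344°: B = A + 1.00·(cos344°, sin344°) = (0.9613, -0.2756)
θ=344°: |BD| = 3.0512
θ=344°: circle(B,6.00) ∩ circle(D,5.00): a=3.3282, h=4.9923
θ=344°:   candidates: C₊=(3.8248,4.9969) cross=15.233; C₋=(4.7268,-4.9469) cross=-15.233
θ=344°:   branch + wants cross > 0 → take C=(3.8248,4.9969) (cross=15.233)
θ=344°: ex = (C−B)/|BC| = (0.4773,0.8788); ey = (-0.8788,0.4773)
θ=344°: P = B + 0.99·ex + 3.21·ey = (-1.3871,2.1263)

θ=34°: -0.81 3.49
θ=344°: -1.39 2.13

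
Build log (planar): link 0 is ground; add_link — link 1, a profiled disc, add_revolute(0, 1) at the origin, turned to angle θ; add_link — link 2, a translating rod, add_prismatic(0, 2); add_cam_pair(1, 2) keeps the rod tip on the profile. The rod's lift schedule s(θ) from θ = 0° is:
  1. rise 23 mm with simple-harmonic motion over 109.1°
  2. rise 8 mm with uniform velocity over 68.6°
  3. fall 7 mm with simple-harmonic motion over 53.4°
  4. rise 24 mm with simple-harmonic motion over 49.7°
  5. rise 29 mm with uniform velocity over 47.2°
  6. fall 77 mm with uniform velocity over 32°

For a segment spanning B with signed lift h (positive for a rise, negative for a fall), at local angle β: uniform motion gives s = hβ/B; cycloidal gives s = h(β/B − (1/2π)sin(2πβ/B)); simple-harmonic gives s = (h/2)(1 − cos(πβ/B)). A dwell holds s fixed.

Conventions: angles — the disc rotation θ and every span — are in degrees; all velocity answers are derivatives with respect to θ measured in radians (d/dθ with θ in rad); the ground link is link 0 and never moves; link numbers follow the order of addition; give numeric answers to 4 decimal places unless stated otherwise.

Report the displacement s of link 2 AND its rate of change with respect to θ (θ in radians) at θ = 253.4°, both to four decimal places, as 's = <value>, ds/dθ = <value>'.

seg 1 [0°–109.1°] simple-harmonic, h=23: full span → s += 23 → s = 23.0000
seg 2 [109.1°–177.7°] uniform, h=8: full span → s += 8 → s = 31.0000
seg 3 [177.7°–231.1°] simple-harmonic, h=-7: full span → s += -7 → s = 24.0000
seg 4 [231.1°–280.8°] simple-harmonic, h=24: θ=253.4° here. β=22.3, B=49.7. 24/2·(1 − cos(π·0.4487)) = 10.0741 → s = 34.0741
velocity in seg [231.1°–280.8°] (simple-harmonic), θ in radians: β = 22.3° = 0.3892 rad, B = 49.7° = 0.8674 rad; ds/dθ = (πh/(2B)) sin(πβ/B) = (π·24/(2·0.8674)) sin(π·0.4487) = 42.897394 mm/rad

s = 34.0741, ds/dθ = 42.8974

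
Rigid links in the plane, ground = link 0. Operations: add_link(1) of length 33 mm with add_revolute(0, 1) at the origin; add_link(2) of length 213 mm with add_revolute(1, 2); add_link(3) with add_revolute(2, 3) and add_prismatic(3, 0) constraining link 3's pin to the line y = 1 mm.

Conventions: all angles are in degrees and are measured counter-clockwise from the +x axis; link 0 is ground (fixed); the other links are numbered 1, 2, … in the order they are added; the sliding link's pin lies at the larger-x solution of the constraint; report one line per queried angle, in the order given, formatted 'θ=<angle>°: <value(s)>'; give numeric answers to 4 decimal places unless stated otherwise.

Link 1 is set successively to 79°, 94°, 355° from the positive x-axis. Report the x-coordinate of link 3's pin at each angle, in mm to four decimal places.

geometry: r = 33 mm, L = 213 mm, e = 1 mm
θ=79°: crank pin P = (r cos θ, r sin θ) = (6.296697, 32.393697)
θ=79°: h = r sin θ − e = 32.393697 − 1 = 31.393697
θ=79°: x = r cos θ + √(L² − h²) = 6.296697 + 210.673766 = 216.970463
θ=94°: crank pin P = (r cos θ, r sin θ) = (-2.301964, 32.919614)
θ=94°: h = r sin θ − e = 32.919614 − 1 = 31.919614
θ=94°: x = r cos θ + √(L² − h²) = -2.301964 + 210.594725 = 208.292762
θ=355°: crank pin P = (r cos θ, r sin θ) = (32.874425, -2.876140)
θ=355°: h = r sin θ − e = -2.876140 − 1 = -3.876140
θ=355°: x = r cos θ + √(L² − h²) = 32.874425 + 212.964728 = 245.839153

θ=79°: 216.9705
θ=94°: 208.2928
θ=355°: 245.8392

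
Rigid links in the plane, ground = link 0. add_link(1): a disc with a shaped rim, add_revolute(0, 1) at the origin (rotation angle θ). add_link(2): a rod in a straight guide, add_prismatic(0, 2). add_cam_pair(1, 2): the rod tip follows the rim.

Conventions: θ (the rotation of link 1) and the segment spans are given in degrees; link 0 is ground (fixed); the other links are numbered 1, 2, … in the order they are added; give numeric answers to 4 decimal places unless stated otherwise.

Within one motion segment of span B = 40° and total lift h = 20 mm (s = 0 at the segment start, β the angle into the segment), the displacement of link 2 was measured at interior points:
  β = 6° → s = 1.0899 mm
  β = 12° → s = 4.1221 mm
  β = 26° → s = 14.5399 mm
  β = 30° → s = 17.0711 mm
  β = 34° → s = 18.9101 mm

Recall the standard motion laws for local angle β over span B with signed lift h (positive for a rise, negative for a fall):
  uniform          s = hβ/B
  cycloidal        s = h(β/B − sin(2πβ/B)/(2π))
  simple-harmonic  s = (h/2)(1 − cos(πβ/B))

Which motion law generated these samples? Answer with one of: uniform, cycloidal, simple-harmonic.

candidates at β/B = r: uniform s = h·r (linear in β); cycloidal s = h·(r − sin(2πr)/(2π)); simple-harmonic s = (h/2)(1 − cos(πr))
β=6°: printed 1.0899 | uniform 3.0000, cycloidal 0.4248, simple-harmonic 1.0899
β=12°: printed 4.1221 | uniform 6.0000, cycloidal 2.9727, simple-harmonic 4.1221
β=26°: printed 14.5399 | uniform 13.0000, cycloidal 15.5752, simple-harmonic 14.5399
β=30°: printed 17.0711 | uniform 15.0000, cycloidal 18.1831, simple-harmonic 17.0711
β=34°: printed 18.9101 | uniform 17.0000, cycloidal 19.5752, simple-harmonic 18.9101
only one law matches every sample → simple-harmonic

simple-harmonic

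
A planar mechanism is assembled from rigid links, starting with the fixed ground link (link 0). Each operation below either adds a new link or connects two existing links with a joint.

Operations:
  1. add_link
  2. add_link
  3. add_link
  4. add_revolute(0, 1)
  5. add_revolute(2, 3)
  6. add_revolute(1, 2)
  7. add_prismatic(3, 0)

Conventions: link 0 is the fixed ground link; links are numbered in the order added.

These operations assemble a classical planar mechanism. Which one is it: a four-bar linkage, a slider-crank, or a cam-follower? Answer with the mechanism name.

links: 4 (incl. ground); joints: 3 revolute, 1 prismatic, 0 higher (cam) pair, forming one closed loop
4 links, 3 revolutes + 1 prismatic in one loop → slider-crank

slider-crank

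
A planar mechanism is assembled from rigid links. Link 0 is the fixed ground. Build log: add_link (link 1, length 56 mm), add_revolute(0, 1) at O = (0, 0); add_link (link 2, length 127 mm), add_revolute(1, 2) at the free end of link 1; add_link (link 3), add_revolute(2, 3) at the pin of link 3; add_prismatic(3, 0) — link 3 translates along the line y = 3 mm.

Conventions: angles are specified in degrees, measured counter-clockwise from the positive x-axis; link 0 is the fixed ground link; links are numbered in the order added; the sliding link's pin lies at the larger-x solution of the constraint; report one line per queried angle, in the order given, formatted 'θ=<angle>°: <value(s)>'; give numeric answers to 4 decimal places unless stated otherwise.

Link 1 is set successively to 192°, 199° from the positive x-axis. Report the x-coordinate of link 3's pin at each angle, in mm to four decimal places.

geometry: r = 56 mm, L = 127 mm, e = 3 mm
θ=192°: crank pin P = (r cos θ, r sin θ) = (-54.776266, -11.643055)
θ=192°: h = r sin θ − e = -11.643055 − 3 = -14.643055
θ=192°: x = r cos θ + √(L² − h²) = -54.776266 + 126.153006 = 71.376740
θ=199°: crank pin P = (r cos θ, r sin θ) = (-52.949040, -18.231817)
θ=199°: h = r sin θ − e = -18.231817 − 3 = -21.231817
θ=199°: x = r cos θ + √(L² − h²) = -52.949040 + 125.212659 = 72.263619

θ=192°: 71.3767
θ=199°: 72.2636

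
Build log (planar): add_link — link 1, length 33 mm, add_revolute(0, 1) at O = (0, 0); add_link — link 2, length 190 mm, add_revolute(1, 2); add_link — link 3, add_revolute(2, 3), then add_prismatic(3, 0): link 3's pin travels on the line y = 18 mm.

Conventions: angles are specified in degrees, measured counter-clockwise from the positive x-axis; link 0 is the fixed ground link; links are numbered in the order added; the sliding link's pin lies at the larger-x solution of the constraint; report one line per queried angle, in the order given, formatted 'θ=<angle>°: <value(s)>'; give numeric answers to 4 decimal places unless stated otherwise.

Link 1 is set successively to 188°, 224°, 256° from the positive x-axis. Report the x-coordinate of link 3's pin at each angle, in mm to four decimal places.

geometry: r = 33 mm, L = 190 mm, e = 18 mm
θ=188°: crank pin P = (r cos θ, r sin θ) = (-32.678846, -4.592712)
θ=188°: h = r sin θ − e = -4.592712 − 18 = -22.592712
θ=188°: x = r cos θ + √(L² − h²) = -32.678846 + 188.651979 = 155.973133
θ=224°: crank pin P = (r cos θ, r sin θ) = (-23.738213, -22.923726)
θ=224°: h = r sin θ − e = -22.923726 − 18 = -40.923726
θ=224°: x = r cos θ + √(L² − h²) = -23.738213 + 185.540423 = 161.802210
θ=256°: crank pin P = (r cos θ, r sin θ) = (-7.983423, -32.019759)
θ=256°: h = r sin θ − e = -32.019759 − 18 = -50.019759
θ=256°: x = r cos θ + √(L² − h²) = -7.983423 + 183.297637 = 175.314214

θ=188°: 155.9731
θ=224°: 161.8022
θ=256°: 175.3142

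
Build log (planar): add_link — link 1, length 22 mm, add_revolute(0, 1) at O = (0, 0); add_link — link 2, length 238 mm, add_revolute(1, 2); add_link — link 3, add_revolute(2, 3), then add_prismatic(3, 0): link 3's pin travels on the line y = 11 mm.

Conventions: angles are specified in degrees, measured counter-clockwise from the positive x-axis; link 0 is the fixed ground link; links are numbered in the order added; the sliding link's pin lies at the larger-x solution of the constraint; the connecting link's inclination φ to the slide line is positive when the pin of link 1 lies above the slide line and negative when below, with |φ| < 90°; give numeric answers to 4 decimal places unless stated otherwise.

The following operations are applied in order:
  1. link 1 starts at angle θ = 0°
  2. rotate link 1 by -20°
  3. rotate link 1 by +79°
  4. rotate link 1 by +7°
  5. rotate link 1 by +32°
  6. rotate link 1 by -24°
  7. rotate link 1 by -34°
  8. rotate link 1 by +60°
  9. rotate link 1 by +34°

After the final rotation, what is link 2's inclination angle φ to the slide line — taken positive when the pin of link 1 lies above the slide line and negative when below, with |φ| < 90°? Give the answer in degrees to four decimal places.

geometry: r = 22 mm, L = 238 mm, e = 11 mm; θ starts at 0°
rotate link 1 by -20°: θ ← 0° -20° = -20°
rotate link 1 by +79°: θ ← -20° +79° = 59°
rotate link 1 by +7°: θ ← 59° +7° = 66°
rotate link 1 by +32°: θ ← 66° +32° = 98°
rotate link 1 by -24°: θ ← 98° -24° = 74°
rotate link 1 by -34°: θ ← 74° -34° = 40°
rotate link 1 by +60°: θ ← 40° +60° = 100°
rotate link 1 by +34°: θ ← 100° +34° = 134°
h = r sin θ − e = 15.825476 − 11 = 4.825476
sin φ = h / L = 4.825476 / 238 = 0.02027511
φ = arcsin(0.02027511) = 1.161758°

1.1618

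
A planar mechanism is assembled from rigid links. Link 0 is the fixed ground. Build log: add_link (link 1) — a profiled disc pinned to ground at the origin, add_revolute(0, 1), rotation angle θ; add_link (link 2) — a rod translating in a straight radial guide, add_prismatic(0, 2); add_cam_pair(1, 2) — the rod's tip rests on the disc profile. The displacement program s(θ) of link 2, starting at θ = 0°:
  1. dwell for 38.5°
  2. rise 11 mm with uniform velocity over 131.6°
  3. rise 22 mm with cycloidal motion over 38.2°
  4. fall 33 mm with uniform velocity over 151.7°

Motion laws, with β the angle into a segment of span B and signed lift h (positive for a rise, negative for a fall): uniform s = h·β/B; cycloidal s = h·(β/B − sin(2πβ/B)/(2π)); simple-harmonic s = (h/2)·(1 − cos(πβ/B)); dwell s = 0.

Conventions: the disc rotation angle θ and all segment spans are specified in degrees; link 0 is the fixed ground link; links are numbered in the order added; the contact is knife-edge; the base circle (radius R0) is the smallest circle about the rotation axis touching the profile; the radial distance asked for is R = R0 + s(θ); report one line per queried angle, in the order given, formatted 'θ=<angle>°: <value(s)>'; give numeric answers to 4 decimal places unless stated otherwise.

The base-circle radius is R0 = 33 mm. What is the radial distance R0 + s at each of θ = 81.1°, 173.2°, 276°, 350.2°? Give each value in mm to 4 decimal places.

seg 1 [0°–38.5°] dwell: s stays 0.0000
seg 2 [38.5°–170.1°] uniform, h=11: θ=81.1° here. β=42.6, B=131.6. 11·42.6/131.6 = 3.5608 → s = 3.5608
seg 2 [38.5°–170.1°] uniform, h=11: full span → s += 11 → s = 11.0000
seg 3 [170.1°–208.3°] cycloidal, h=22: θ=173.2° here. β=3.1, B=38.2. 22·(0.0812 − sin(2π·0.0812)/(2π)) = 0.0764 → s = 11.0764
seg 3 [170.1°–208.3°] cycloidal, h=22: full span → s += 22 → s = 33.0000
seg 4 [208.3°–360°] uniform, h=-33: θ=276° here. β=67.7, B=151.7. -33·67.7/151.7 = -14.7271 → s = 18.2729
seg 4 [208.3°–360°] uniform, h=-33: θ=350.2° here. β=141.9, B=151.7. -33·141.9/151.7 = -30.8682 → s = 2.1318
θ=81.1°: R = R0 + s = 33 + 3.5608 = 36.5608
θ=173.2°: R = R0 + s = 33 + 11.0764 = 44.0764
θ=276°: R = R0 + s = 33 + 18.2729 = 51.2729
θ=350.2°: R = R0 + s = 33 + 2.1318 = 35.1318

θ=81.1°: 36.5608
θ=173.2°: 44.0764
θ=276°: 51.2729
θ=350.2°: 35.1318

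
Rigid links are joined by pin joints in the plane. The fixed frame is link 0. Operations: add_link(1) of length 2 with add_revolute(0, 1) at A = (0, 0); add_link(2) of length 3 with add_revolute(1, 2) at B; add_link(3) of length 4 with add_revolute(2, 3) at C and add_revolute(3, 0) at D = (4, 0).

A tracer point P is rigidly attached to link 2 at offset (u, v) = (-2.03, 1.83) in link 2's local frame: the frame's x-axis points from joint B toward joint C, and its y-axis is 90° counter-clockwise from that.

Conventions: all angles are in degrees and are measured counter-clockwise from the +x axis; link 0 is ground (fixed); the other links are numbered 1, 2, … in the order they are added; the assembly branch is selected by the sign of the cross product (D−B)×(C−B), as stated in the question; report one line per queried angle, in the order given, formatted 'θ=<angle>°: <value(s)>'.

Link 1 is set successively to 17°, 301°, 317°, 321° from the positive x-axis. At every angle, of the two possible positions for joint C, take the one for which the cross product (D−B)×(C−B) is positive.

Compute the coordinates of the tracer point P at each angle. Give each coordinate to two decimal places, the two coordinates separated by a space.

A=(0,0), D=(4.00,0)
θ=17°: B = A + 2.00·(cos17°, sin17°) = (1.9126, 0.5847)
θ=17°: |BD| = 2.1677
θ=17°: circle(B,3.00) ∩ circle(D,4.00): a=-0.5307, h=2.9527
θ=17°:   candidates: C₊=(2.1981,3.5711) cross=6.401; C₋=(0.6051,-2.1153) cross=-6.401
θ=17°:   branch + wants cross > 0 → take C=(2.1981,3.5711) (cross=6.401)
θ=17°: ex = (C−B)/|BC| = (0.0951,0.9955); ey = (-0.9955,0.0951)
θ=17°: P = B + -2.03·ex + 1.83·ey = (-0.1022,-1.2619)
θ=301°: B = A + 2.00·(cos301°, sin301°) = (1.0301, -1.7143)
θ=301°: |BD| = 3.4292
θ=301°: circle(B,3.00) ∩ circle(D,4.00): a=0.6940, h=2.9186
θ=301°:   candidates: C₊=(0.1720,1.1603) cross=10.009; C₋=(3.0902,-3.8952) cross=-10.009
θ=301°:   branch + wants cross > 0 → take C=(0.1720,1.1603) (cross=10.009)
θ=301°: ex = (C−B)/|BC| = (-0.2860,0.9582); ey = (-0.9582,-0.2860)
θ=301°: P = B + -2.03·ex + 1.83·ey = (-0.1428,-4.1830)
θ=317°: B = A + 2.00·(cos317°, sin317°) = (1.4627, -1.3640)
θ=317°: |BD| = 2.8807
θ=317°: circle(B,3.00) ∩ circle(D,4.00): a=0.2254, h=2.9915
θ=317°:   candidates: C₊=(0.2447,1.3776) cross=8.618; C₋=(3.0777,-3.8922) cross=-8.618
θ=317°:   branch + wants cross > 0 → take C=(0.2447,1.3776) (cross=8.618)
θ=317°: ex = (C−B)/|BC| = (-0.4060,0.9139); ey = (-0.9139,-0.4060)
θ=317°: P = B + -2.03·ex + 1.83·ey = (0.6145,-3.9621)
θ=321°: B = A + 2.00·(cos321°, sin321°) = (1.5543, -1.2586)
θ=321°: |BD| = 2.7506
θ=321°: circle(B,3.00) ∩ circle(D,4.00): a=0.1028, h=2.9982
θ=321°:   candidates: C₊=(0.2738,1.4543) cross=8.247; C₋=(3.0177,-3.8775) cross=-8.247
θ=321°:   branch + wants cross > 0 → take C=(0.2738,1.4543) (cross=8.247)
θ=321°: ex = (C−B)/|BC| = (-0.4268,0.9043); ey = (-0.9043,-0.4268)
θ=321°: P = B + -2.03·ex + 1.83·ey = (0.7659,-3.8755)

θ=17°: -0.10 -1.26
θ=301°: -0.14 -4.18
θ=317°: 0.61 -3.96
θ=321°: 0.77 -3.88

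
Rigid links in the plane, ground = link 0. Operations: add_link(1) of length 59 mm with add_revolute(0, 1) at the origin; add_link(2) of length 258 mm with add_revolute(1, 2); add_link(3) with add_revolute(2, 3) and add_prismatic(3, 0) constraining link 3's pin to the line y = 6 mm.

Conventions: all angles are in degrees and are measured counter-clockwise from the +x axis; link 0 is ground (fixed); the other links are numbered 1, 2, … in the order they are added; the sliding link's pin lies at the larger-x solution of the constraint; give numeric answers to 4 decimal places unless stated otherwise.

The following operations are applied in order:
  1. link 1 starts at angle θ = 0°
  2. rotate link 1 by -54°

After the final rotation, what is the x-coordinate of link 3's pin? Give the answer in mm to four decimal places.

geometry: r = 59 mm, L = 258 mm, e = 6 mm; θ starts at 0°
rotate link 1 by -54°: θ ← 0° -54° = -54°
crank pin P = (r cos θ, r sin θ) = (34.679330, -47.732003)
h = r sin θ − e = -47.732003 − 6 = -53.732003
x = r cos θ + √(L² − h²) = 34.679330 + 252.342767 = 287.022097

287.0221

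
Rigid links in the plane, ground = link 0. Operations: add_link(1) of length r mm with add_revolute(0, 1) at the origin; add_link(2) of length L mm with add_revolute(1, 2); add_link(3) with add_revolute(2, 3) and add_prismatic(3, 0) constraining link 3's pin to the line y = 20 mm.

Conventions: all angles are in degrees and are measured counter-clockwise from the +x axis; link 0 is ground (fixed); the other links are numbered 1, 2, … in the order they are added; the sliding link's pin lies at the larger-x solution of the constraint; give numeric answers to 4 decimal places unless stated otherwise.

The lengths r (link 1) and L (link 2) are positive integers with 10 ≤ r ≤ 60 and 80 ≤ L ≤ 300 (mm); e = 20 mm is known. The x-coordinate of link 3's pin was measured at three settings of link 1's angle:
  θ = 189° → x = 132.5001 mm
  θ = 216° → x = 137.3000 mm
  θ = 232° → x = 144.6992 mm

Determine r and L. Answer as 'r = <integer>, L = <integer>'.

constraint per measurement: (x − r cos θ)² + (r sin θ − e)² = L²
subtracting the θ₁ and θ₂ equations cancels the r² and L² terms:
r = (x₁² − x₂²) / (2[(x₁cos θ₁ + e sin θ₁) − (x₂cos θ₂ + e sin θ₂)]) = 58.0008 → r = 58
L² = (x₁ − r cos θ₁)² + (r sin θ₁ − e)² = 36863.9857 → L = 192.0000 → L = 192
check at θ₃=232°: x = 144.6992 (printed 144.6992) ✓

r = 58, L = 192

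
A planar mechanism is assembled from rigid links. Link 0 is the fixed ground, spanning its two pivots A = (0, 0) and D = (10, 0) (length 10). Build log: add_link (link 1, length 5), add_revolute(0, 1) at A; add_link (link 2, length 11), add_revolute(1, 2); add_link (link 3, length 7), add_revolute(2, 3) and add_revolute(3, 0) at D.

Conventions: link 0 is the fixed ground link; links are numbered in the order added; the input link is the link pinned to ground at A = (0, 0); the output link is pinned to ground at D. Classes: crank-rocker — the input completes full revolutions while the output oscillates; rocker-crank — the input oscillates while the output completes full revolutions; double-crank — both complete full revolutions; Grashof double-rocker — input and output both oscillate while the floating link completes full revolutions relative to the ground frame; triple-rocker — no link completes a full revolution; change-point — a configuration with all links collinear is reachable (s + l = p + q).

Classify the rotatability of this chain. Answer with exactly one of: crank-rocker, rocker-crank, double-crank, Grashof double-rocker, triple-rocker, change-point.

lengths: ground=10, input=5, coupler=11, output=7
sorted: s=5 (shortest), l=11 (longest), p+q=17
s + l = 16 vs p + q = 17
s + l < p + q (Grashof) with shortest = input link → crank-rocker

crank-rocker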